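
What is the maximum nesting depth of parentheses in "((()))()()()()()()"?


Input: "((()))()()()()()()"
Tracking depth:
  Position 0 '(': depth becomes 1
  Position 1 '(': depth becomes 2
  Position 2 '(': depth becomes 3
  Position 3 ')': depth becomes 2
  Position 4 ')': depth becomes 1
  Position 5 ')': depth becomes 0
  Position 6 '(': depth becomes 1
  Position 7 ')': depth becomes 0
  Position 8 '(': depth becomes 1
  Position 9 ')': depth becomes 0
  Position 10 '(': depth becomes 1
  Position 11 ')': depth becomes 0
  Position 12 '(': depth becomes 1
  Position 13 ')': depth becomes 0
  Position 14 '(': depth becomes 1
  Position 15 ')': depth becomes 0
  Position 16 '(': depth becomes 1
  Position 17 ')': depth becomes 0
Maximum depth reached: 3

3


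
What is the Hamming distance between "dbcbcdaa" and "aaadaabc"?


Comparing "dbcbcdaa" and "aaadaabc" position by position:
  Position 0: 'd' vs 'a' => differ
  Position 1: 'b' vs 'a' => differ
  Position 2: 'c' vs 'a' => differ
  Position 3: 'b' vs 'd' => differ
  Position 4: 'c' vs 'a' => differ
  Position 5: 'd' vs 'a' => differ
  Position 6: 'a' vs 'b' => differ
  Position 7: 'a' vs 'c' => differ
Total differences (Hamming distance): 8

8


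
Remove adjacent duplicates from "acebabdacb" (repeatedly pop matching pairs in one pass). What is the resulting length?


Input: acebabdacb
Stack-based adjacent duplicate removal:
  Read 'a': push. Stack: a
  Read 'c': push. Stack: ac
  Read 'e': push. Stack: ace
  Read 'b': push. Stack: aceb
  Read 'a': push. Stack: aceba
  Read 'b': push. Stack: acebab
  Read 'd': push. Stack: acebabd
  Read 'a': push. Stack: acebabda
  Read 'c': push. Stack: acebabdac
  Read 'b': push. Stack: acebabdacb
Final stack: "acebabdacb" (length 10)

10


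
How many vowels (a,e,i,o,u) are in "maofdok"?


Input: maofdok
Checking each character:
  'm' at position 0: consonant
  'a' at position 1: vowel (running total: 1)
  'o' at position 2: vowel (running total: 2)
  'f' at position 3: consonant
  'd' at position 4: consonant
  'o' at position 5: vowel (running total: 3)
  'k' at position 6: consonant
Total vowels: 3

3


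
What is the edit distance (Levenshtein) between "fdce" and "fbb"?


Computing edit distance: "fdce" -> "fbb"
DP table:
           f    b    b
      0    1    2    3
  f   1    0    1    2
  d   2    1    1    2
  c   3    2    2    2
  e   4    3    3    3
Edit distance = dp[4][3] = 3

3


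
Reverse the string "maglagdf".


Input: maglagdf
Reading characters right to left:
  Position 7: 'f'
  Position 6: 'd'
  Position 5: 'g'
  Position 4: 'a'
  Position 3: 'l'
  Position 2: 'g'
  Position 1: 'a'
  Position 0: 'm'
Reversed: fdgalgam

fdgalgam


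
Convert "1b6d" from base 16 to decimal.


Input: "1b6d" in base 16
Positional expansion:
  Digit '1' (value 1) x 16^3 = 4096
  Digit 'b' (value 11) x 16^2 = 2816
  Digit '6' (value 6) x 16^1 = 96
  Digit 'd' (value 13) x 16^0 = 13
Sum = 7021

7021


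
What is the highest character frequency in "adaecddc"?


Input: adaecddc
Character counts:
  'a': 2
  'c': 2
  'd': 3
  'e': 1
Maximum frequency: 3

3


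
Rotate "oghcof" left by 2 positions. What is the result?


Input: "oghcof", rotate left by 2
First 2 characters: "og"
Remaining characters: "hcof"
Concatenate remaining + first: "hcof" + "og" = "hcofog"

hcofog


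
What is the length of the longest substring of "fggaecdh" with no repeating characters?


Input: "fggaecdh"
Sliding window (track last position of each char):
  Position 0 ('f'): window [0,0] length 1 -- new best
  Position 1 ('g'): window [0,1] length 2 -- new best
  Position 2 ('g'): repeat (last at 1), move window start to 2
  Position 2 ('g'): window [2,2] length 1
  Position 3 ('a'): window [2,3] length 2
  Position 4 ('e'): window [2,4] length 3 -- new best
  Position 5 ('c'): window [2,5] length 4 -- new best
  Position 6 ('d'): window [2,6] length 5 -- new best
  Position 7 ('h'): window [2,7] length 6 -- new best
Longest substring with no repeats: "gaecdh" with length 6

6


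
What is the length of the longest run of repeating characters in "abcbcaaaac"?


Input: "abcbcaaaac"
Scanning for longest run:
  Position 1 ('b'): new char, reset run to 1
  Position 2 ('c'): new char, reset run to 1
  Position 3 ('b'): new char, reset run to 1
  Position 4 ('c'): new char, reset run to 1
  Position 5 ('a'): new char, reset run to 1
  Position 6 ('a'): continues run of 'a', length=2
  Position 7 ('a'): continues run of 'a', length=3
  Position 8 ('a'): continues run of 'a', length=4
  Position 9 ('c'): new char, reset run to 1
Longest run: 'a' with length 4

4


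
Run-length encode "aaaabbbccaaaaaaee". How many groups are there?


Input: aaaabbbccaaaaaaee
Scanning for consecutive runs:
  Group 1: 'a' x 4 (positions 0-3)
  Group 2: 'b' x 3 (positions 4-6)
  Group 3: 'c' x 2 (positions 7-8)
  Group 4: 'a' x 6 (positions 9-14)
  Group 5: 'e' x 2 (positions 15-16)
Total groups: 5

5


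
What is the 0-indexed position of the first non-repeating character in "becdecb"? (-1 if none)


Input: becdecb
Character frequencies:
  'b': 2
  'c': 2
  'd': 1
  'e': 2
Scanning left to right for freq == 1:
  Position 0 ('b'): freq=2, skip
  Position 1 ('e'): freq=2, skip
  Position 2 ('c'): freq=2, skip
  Position 3 ('d'): unique! => answer = 3

3


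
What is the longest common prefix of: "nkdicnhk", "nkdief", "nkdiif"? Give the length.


Words: nkdicnhk, nkdief, nkdiif
  Position 0: all 'n' => match
  Position 1: all 'k' => match
  Position 2: all 'd' => match
  Position 3: all 'i' => match
  Position 4: ('c', 'e', 'i') => mismatch, stop
LCP = "nkdi" (length 4)

4


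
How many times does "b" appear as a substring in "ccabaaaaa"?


Searching for "b" in "ccabaaaaa"
Scanning each position:
  Position 0: "c" => no
  Position 1: "c" => no
  Position 2: "a" => no
  Position 3: "b" => MATCH
  Position 4: "a" => no
  Position 5: "a" => no
  Position 6: "a" => no
  Position 7: "a" => no
  Position 8: "a" => no
Total occurrences: 1

1


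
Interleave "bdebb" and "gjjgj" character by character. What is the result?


Interleaving "bdebb" and "gjjgj":
  Position 0: 'b' from first, 'g' from second => "bg"
  Position 1: 'd' from first, 'j' from second => "dj"
  Position 2: 'e' from first, 'j' from second => "ej"
  Position 3: 'b' from first, 'g' from second => "bg"
  Position 4: 'b' from first, 'j' from second => "bj"
Result: bgdjejbgbj

bgdjejbgbj


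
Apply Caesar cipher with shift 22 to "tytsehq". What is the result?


Caesar cipher: shift "tytsehq" by 22
  't' (pos 19) + 22 = pos 15 = 'p'
  'y' (pos 24) + 22 = pos 20 = 'u'
  't' (pos 19) + 22 = pos 15 = 'p'
  's' (pos 18) + 22 = pos 14 = 'o'
  'e' (pos 4) + 22 = pos 0 = 'a'
  'h' (pos 7) + 22 = pos 3 = 'd'
  'q' (pos 16) + 22 = pos 12 = 'm'
Result: pupoadm

pupoadm


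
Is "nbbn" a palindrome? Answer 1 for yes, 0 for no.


Input: nbbn
Reversed: nbbn
  Compare pos 0 ('n') with pos 3 ('n'): match
  Compare pos 1 ('b') with pos 2 ('b'): match
Result: palindrome

1


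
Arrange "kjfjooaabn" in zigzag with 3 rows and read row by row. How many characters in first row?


Zigzag "kjfjooaabn" into 3 rows:
Placing characters:
  'k' => row 0
  'j' => row 1
  'f' => row 2
  'j' => row 1
  'o' => row 0
  'o' => row 1
  'a' => row 2
  'a' => row 1
  'b' => row 0
  'n' => row 1
Rows:
  Row 0: "kob"
  Row 1: "jjoan"
  Row 2: "fa"
First row length: 3

3


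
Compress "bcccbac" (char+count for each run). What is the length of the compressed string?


Input: bcccbac
Runs:
  'b' x 1 => "b1"
  'c' x 3 => "c3"
  'b' x 1 => "b1"
  'a' x 1 => "a1"
  'c' x 1 => "c1"
Compressed: "b1c3b1a1c1"
Compressed length: 10

10


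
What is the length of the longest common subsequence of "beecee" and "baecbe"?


LCS of "beecee" and "baecbe"
DP table:
           b    a    e    c    b    e
      0    0    0    0    0    0    0
  b   0    1    1    1    1    1    1
  e   0    1    1    2    2    2    2
  e   0    1    1    2    2    2    3
  c   0    1    1    2    3    3    3
  e   0    1    1    2    3    3    4
  e   0    1    1    2    3    3    4
LCS length = dp[6][6] = 4

4


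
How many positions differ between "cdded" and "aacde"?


Comparing "cdded" and "aacde" position by position:
  Position 0: 'c' vs 'a' => DIFFER
  Position 1: 'd' vs 'a' => DIFFER
  Position 2: 'd' vs 'c' => DIFFER
  Position 3: 'e' vs 'd' => DIFFER
  Position 4: 'd' vs 'e' => DIFFER
Positions that differ: 5

5


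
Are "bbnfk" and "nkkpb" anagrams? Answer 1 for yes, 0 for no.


Strings: "bbnfk", "nkkpb"
Sorted first:  bbfkn
Sorted second: bkknp
Differ at position 1: 'b' vs 'k' => not anagrams

0


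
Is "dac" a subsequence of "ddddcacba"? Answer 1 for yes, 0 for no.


Check if "dac" is a subsequence of "ddddcacba"
Greedy scan:
  Position 0 ('d'): matches sub[0] = 'd'
  Position 1 ('d'): no match needed
  Position 2 ('d'): no match needed
  Position 3 ('d'): no match needed
  Position 4 ('c'): no match needed
  Position 5 ('a'): matches sub[1] = 'a'
  Position 6 ('c'): matches sub[2] = 'c'
  Position 7 ('b'): no match needed
  Position 8 ('a'): no match needed
All 3 characters matched => is a subsequence

1


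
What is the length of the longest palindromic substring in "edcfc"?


Input: "edcfc"
Checking substrings for palindromes:
  [2:5] "cfc" (len 3) => palindrome
Longest palindromic substring: "cfc" with length 3

3


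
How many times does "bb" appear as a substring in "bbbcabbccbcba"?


Searching for "bb" in "bbbcabbccbcba"
Scanning each position:
  Position 0: "bb" => MATCH
  Position 1: "bb" => MATCH
  Position 2: "bc" => no
  Position 3: "ca" => no
  Position 4: "ab" => no
  Position 5: "bb" => MATCH
  Position 6: "bc" => no
  Position 7: "cc" => no
  Position 8: "cb" => no
  Position 9: "bc" => no
  Position 10: "cb" => no
  Position 11: "ba" => no
Total occurrences: 3

3


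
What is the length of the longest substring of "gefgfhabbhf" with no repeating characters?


Input: "gefgfhabbhf"
Sliding window (track last position of each char):
  Position 0 ('g'): window [0,0] length 1 -- new best
  Position 1 ('e'): window [0,1] length 2 -- new best
  Position 2 ('f'): window [0,2] length 3 -- new best
  Position 3 ('g'): repeat (last at 0), move window start to 1
  Position 3 ('g'): window [1,3] length 3
  Position 4 ('f'): repeat (last at 2), move window start to 3
  Position 4 ('f'): window [3,4] length 2
  Position 5 ('h'): window [3,5] length 3
  Position 6 ('a'): window [3,6] length 4 -- new best
  Position 7 ('b'): window [3,7] length 5 -- new best
  Position 8 ('b'): repeat (last at 7), move window start to 8
  Position 8 ('b'): window [8,8] length 1
  Position 9 ('h'): window [8,9] length 2
  Position 10 ('f'): window [8,10] length 3
Longest substring with no repeats: "gfhab" with length 5

5


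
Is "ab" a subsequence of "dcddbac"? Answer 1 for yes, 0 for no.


Check if "ab" is a subsequence of "dcddbac"
Greedy scan:
  Position 0 ('d'): no match needed
  Position 1 ('c'): no match needed
  Position 2 ('d'): no match needed
  Position 3 ('d'): no match needed
  Position 4 ('b'): no match needed
  Position 5 ('a'): matches sub[0] = 'a'
  Position 6 ('c'): no match needed
Only matched 1/2 characters => not a subsequence

0


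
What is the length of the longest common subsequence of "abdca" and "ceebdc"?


LCS of "abdca" and "ceebdc"
DP table:
           c    e    e    b    d    c
      0    0    0    0    0    0    0
  a   0    0    0    0    0    0    0
  b   0    0    0    0    1    1    1
  d   0    0    0    0    1    2    2
  c   0    1    1    1    1    2    3
  a   0    1    1    1    1    2    3
LCS length = dp[5][6] = 3

3


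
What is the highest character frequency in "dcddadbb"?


Input: dcddadbb
Character counts:
  'a': 1
  'b': 2
  'c': 1
  'd': 4
Maximum frequency: 4

4


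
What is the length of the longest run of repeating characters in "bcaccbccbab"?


Input: "bcaccbccbab"
Scanning for longest run:
  Position 1 ('c'): new char, reset run to 1
  Position 2 ('a'): new char, reset run to 1
  Position 3 ('c'): new char, reset run to 1
  Position 4 ('c'): continues run of 'c', length=2
  Position 5 ('b'): new char, reset run to 1
  Position 6 ('c'): new char, reset run to 1
  Position 7 ('c'): continues run of 'c', length=2
  Position 8 ('b'): new char, reset run to 1
  Position 9 ('a'): new char, reset run to 1
  Position 10 ('b'): new char, reset run to 1
Longest run: 'c' with length 2

2


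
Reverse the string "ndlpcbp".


Input: ndlpcbp
Reading characters right to left:
  Position 6: 'p'
  Position 5: 'b'
  Position 4: 'c'
  Position 3: 'p'
  Position 2: 'l'
  Position 1: 'd'
  Position 0: 'n'
Reversed: pbcpldn

pbcpldn


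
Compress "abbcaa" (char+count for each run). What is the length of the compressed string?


Input: abbcaa
Runs:
  'a' x 1 => "a1"
  'b' x 2 => "b2"
  'c' x 1 => "c1"
  'a' x 2 => "a2"
Compressed: "a1b2c1a2"
Compressed length: 8

8


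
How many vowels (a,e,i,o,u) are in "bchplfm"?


Input: bchplfm
Checking each character:
  'b' at position 0: consonant
  'c' at position 1: consonant
  'h' at position 2: consonant
  'p' at position 3: consonant
  'l' at position 4: consonant
  'f' at position 5: consonant
  'm' at position 6: consonant
Total vowels: 0

0


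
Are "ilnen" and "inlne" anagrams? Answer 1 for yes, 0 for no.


Strings: "ilnen", "inlne"
Sorted first:  eilnn
Sorted second: eilnn
Sorted forms match => anagrams

1


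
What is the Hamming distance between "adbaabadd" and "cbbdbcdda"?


Comparing "adbaabadd" and "cbbdbcdda" position by position:
  Position 0: 'a' vs 'c' => differ
  Position 1: 'd' vs 'b' => differ
  Position 2: 'b' vs 'b' => same
  Position 3: 'a' vs 'd' => differ
  Position 4: 'a' vs 'b' => differ
  Position 5: 'b' vs 'c' => differ
  Position 6: 'a' vs 'd' => differ
  Position 7: 'd' vs 'd' => same
  Position 8: 'd' vs 'a' => differ
Total differences (Hamming distance): 7

7


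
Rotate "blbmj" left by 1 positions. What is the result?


Input: "blbmj", rotate left by 1
First 1 characters: "b"
Remaining characters: "lbmj"
Concatenate remaining + first: "lbmj" + "b" = "lbmjb"

lbmjb


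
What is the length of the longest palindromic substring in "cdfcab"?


Input: "cdfcab"
Checking substrings for palindromes:
  No multi-char palindromic substrings found
Longest palindromic substring: "c" with length 1

1


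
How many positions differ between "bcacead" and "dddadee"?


Comparing "bcacead" and "dddadee" position by position:
  Position 0: 'b' vs 'd' => DIFFER
  Position 1: 'c' vs 'd' => DIFFER
  Position 2: 'a' vs 'd' => DIFFER
  Position 3: 'c' vs 'a' => DIFFER
  Position 4: 'e' vs 'd' => DIFFER
  Position 5: 'a' vs 'e' => DIFFER
  Position 6: 'd' vs 'e' => DIFFER
Positions that differ: 7

7


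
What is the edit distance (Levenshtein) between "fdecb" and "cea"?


Computing edit distance: "fdecb" -> "cea"
DP table:
           c    e    a
      0    1    2    3
  f   1    1    2    3
  d   2    2    2    3
  e   3    3    2    3
  c   4    3    3    3
  b   5    4    4    4
Edit distance = dp[5][3] = 4

4


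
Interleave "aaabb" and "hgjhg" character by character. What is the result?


Interleaving "aaabb" and "hgjhg":
  Position 0: 'a' from first, 'h' from second => "ah"
  Position 1: 'a' from first, 'g' from second => "ag"
  Position 2: 'a' from first, 'j' from second => "aj"
  Position 3: 'b' from first, 'h' from second => "bh"
  Position 4: 'b' from first, 'g' from second => "bg"
Result: ahagajbhbg

ahagajbhbg


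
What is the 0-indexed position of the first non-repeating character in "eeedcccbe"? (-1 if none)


Input: eeedcccbe
Character frequencies:
  'b': 1
  'c': 3
  'd': 1
  'e': 4
Scanning left to right for freq == 1:
  Position 0 ('e'): freq=4, skip
  Position 1 ('e'): freq=4, skip
  Position 2 ('e'): freq=4, skip
  Position 3 ('d'): unique! => answer = 3

3


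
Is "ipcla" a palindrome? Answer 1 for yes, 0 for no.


Input: ipcla
Reversed: alcpi
  Compare pos 0 ('i') with pos 4 ('a'): MISMATCH
  Compare pos 1 ('p') with pos 3 ('l'): MISMATCH
Result: not a palindrome

0


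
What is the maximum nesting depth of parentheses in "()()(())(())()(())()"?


Input: "()()(())(())()(())()"
Tracking depth:
  Position 0 '(': depth becomes 1
  Position 1 ')': depth becomes 0
  Position 2 '(': depth becomes 1
  Position 3 ')': depth becomes 0
  Position 4 '(': depth becomes 1
  Position 5 '(': depth becomes 2
  Position 6 ')': depth becomes 1
  Position 7 ')': depth becomes 0
  Position 8 '(': depth becomes 1
  Position 9 '(': depth becomes 2
  Position 10 ')': depth becomes 1
  Position 11 ')': depth becomes 0
  Position 12 '(': depth becomes 1
  Position 13 ')': depth becomes 0
  Position 14 '(': depth becomes 1
  Position 15 '(': depth becomes 2
  Position 16 ')': depth becomes 1
  Position 17 ')': depth becomes 0
  Position 18 '(': depth becomes 1
  Position 19 ')': depth becomes 0
Maximum depth reached: 2

2


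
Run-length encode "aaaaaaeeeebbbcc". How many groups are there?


Input: aaaaaaeeeebbbcc
Scanning for consecutive runs:
  Group 1: 'a' x 6 (positions 0-5)
  Group 2: 'e' x 4 (positions 6-9)
  Group 3: 'b' x 3 (positions 10-12)
  Group 4: 'c' x 2 (positions 13-14)
Total groups: 4

4


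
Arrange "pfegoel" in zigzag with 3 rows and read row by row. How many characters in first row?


Zigzag "pfegoel" into 3 rows:
Placing characters:
  'p' => row 0
  'f' => row 1
  'e' => row 2
  'g' => row 1
  'o' => row 0
  'e' => row 1
  'l' => row 2
Rows:
  Row 0: "po"
  Row 1: "fge"
  Row 2: "el"
First row length: 2

2


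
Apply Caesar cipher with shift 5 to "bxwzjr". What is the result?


Caesar cipher: shift "bxwzjr" by 5
  'b' (pos 1) + 5 = pos 6 = 'g'
  'x' (pos 23) + 5 = pos 2 = 'c'
  'w' (pos 22) + 5 = pos 1 = 'b'
  'z' (pos 25) + 5 = pos 4 = 'e'
  'j' (pos 9) + 5 = pos 14 = 'o'
  'r' (pos 17) + 5 = pos 22 = 'w'
Result: gcbeow

gcbeow


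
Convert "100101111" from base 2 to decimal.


Input: "100101111" in base 2
Positional expansion:
  Digit '1' (value 1) x 2^8 = 256
  Digit '0' (value 0) x 2^7 = 0
  Digit '0' (value 0) x 2^6 = 0
  Digit '1' (value 1) x 2^5 = 32
  Digit '0' (value 0) x 2^4 = 0
  Digit '1' (value 1) x 2^3 = 8
  Digit '1' (value 1) x 2^2 = 4
  Digit '1' (value 1) x 2^1 = 2
  Digit '1' (value 1) x 2^0 = 1
Sum = 303

303


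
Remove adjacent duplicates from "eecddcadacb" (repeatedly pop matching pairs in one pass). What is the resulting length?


Input: eecddcadacb
Stack-based adjacent duplicate removal:
  Read 'e': push. Stack: e
  Read 'e': matches stack top 'e' => pop. Stack: (empty)
  Read 'c': push. Stack: c
  Read 'd': push. Stack: cd
  Read 'd': matches stack top 'd' => pop. Stack: c
  Read 'c': matches stack top 'c' => pop. Stack: (empty)
  Read 'a': push. Stack: a
  Read 'd': push. Stack: ad
  Read 'a': push. Stack: ada
  Read 'c': push. Stack: adac
  Read 'b': push. Stack: adacb
Final stack: "adacb" (length 5)

5


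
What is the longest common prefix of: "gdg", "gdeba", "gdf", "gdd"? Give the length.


Words: gdg, gdeba, gdf, gdd
  Position 0: all 'g' => match
  Position 1: all 'd' => match
  Position 2: ('g', 'e', 'f', 'd') => mismatch, stop
LCP = "gd" (length 2)

2


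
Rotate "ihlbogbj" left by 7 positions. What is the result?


Input: "ihlbogbj", rotate left by 7
First 7 characters: "ihlbogb"
Remaining characters: "j"
Concatenate remaining + first: "j" + "ihlbogb" = "jihlbogb"

jihlbogb


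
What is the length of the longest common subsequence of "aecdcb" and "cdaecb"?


LCS of "aecdcb" and "cdaecb"
DP table:
           c    d    a    e    c    b
      0    0    0    0    0    0    0
  a   0    0    0    1    1    1    1
  e   0    0    0    1    2    2    2
  c   0    1    1    1    2    3    3
  d   0    1    2    2    2    3    3
  c   0    1    2    2    2    3    3
  b   0    1    2    2    2    3    4
LCS length = dp[6][6] = 4

4


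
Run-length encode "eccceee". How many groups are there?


Input: eccceee
Scanning for consecutive runs:
  Group 1: 'e' x 1 (positions 0-0)
  Group 2: 'c' x 3 (positions 1-3)
  Group 3: 'e' x 3 (positions 4-6)
Total groups: 3

3


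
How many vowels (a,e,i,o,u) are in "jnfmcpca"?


Input: jnfmcpca
Checking each character:
  'j' at position 0: consonant
  'n' at position 1: consonant
  'f' at position 2: consonant
  'm' at position 3: consonant
  'c' at position 4: consonant
  'p' at position 5: consonant
  'c' at position 6: consonant
  'a' at position 7: vowel (running total: 1)
Total vowels: 1

1


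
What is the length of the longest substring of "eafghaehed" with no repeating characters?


Input: "eafghaehed"
Sliding window (track last position of each char):
  Position 0 ('e'): window [0,0] length 1 -- new best
  Position 1 ('a'): window [0,1] length 2 -- new best
  Position 2 ('f'): window [0,2] length 3 -- new best
  Position 3 ('g'): window [0,3] length 4 -- new best
  Position 4 ('h'): window [0,4] length 5 -- new best
  Position 5 ('a'): repeat (last at 1), move window start to 2
  Position 5 ('a'): window [2,5] length 4
  Position 6 ('e'): window [2,6] length 5
  Position 7 ('h'): repeat (last at 4), move window start to 5
  Position 7 ('h'): window [5,7] length 3
  Position 8 ('e'): repeat (last at 6), move window start to 7
  Position 8 ('e'): window [7,8] length 2
  Position 9 ('d'): window [7,9] length 3
Longest substring with no repeats: "eafgh" with length 5

5


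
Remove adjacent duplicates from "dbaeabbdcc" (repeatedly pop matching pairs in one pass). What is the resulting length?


Input: dbaeabbdcc
Stack-based adjacent duplicate removal:
  Read 'd': push. Stack: d
  Read 'b': push. Stack: db
  Read 'a': push. Stack: dba
  Read 'e': push. Stack: dbae
  Read 'a': push. Stack: dbaea
  Read 'b': push. Stack: dbaeab
  Read 'b': matches stack top 'b' => pop. Stack: dbaea
  Read 'd': push. Stack: dbaead
  Read 'c': push. Stack: dbaeadc
  Read 'c': matches stack top 'c' => pop. Stack: dbaead
Final stack: "dbaead" (length 6)

6


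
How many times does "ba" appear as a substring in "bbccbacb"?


Searching for "ba" in "bbccbacb"
Scanning each position:
  Position 0: "bb" => no
  Position 1: "bc" => no
  Position 2: "cc" => no
  Position 3: "cb" => no
  Position 4: "ba" => MATCH
  Position 5: "ac" => no
  Position 6: "cb" => no
Total occurrences: 1

1


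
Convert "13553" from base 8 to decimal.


Input: "13553" in base 8
Positional expansion:
  Digit '1' (value 1) x 8^4 = 4096
  Digit '3' (value 3) x 8^3 = 1536
  Digit '5' (value 5) x 8^2 = 320
  Digit '5' (value 5) x 8^1 = 40
  Digit '3' (value 3) x 8^0 = 3
Sum = 5995

5995


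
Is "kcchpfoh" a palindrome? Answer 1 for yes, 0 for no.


Input: kcchpfoh
Reversed: hofphcck
  Compare pos 0 ('k') with pos 7 ('h'): MISMATCH
  Compare pos 1 ('c') with pos 6 ('o'): MISMATCH
  Compare pos 2 ('c') with pos 5 ('f'): MISMATCH
  Compare pos 3 ('h') with pos 4 ('p'): MISMATCH
Result: not a palindrome

0


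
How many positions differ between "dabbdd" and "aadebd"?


Comparing "dabbdd" and "aadebd" position by position:
  Position 0: 'd' vs 'a' => DIFFER
  Position 1: 'a' vs 'a' => same
  Position 2: 'b' vs 'd' => DIFFER
  Position 3: 'b' vs 'e' => DIFFER
  Position 4: 'd' vs 'b' => DIFFER
  Position 5: 'd' vs 'd' => same
Positions that differ: 4

4


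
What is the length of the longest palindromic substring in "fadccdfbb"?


Input: "fadccdfbb"
Checking substrings for palindromes:
  [2:6] "dccd" (len 4) => palindrome
  [3:5] "cc" (len 2) => palindrome
  [7:9] "bb" (len 2) => palindrome
Longest palindromic substring: "dccd" with length 4

4


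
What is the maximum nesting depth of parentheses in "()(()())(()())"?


Input: "()(()())(()())"
Tracking depth:
  Position 0 '(': depth becomes 1
  Position 1 ')': depth becomes 0
  Position 2 '(': depth becomes 1
  Position 3 '(': depth becomes 2
  Position 4 ')': depth becomes 1
  Position 5 '(': depth becomes 2
  Position 6 ')': depth becomes 1
  Position 7 ')': depth becomes 0
  Position 8 '(': depth becomes 1
  Position 9 '(': depth becomes 2
  Position 10 ')': depth becomes 1
  Position 11 '(': depth becomes 2
  Position 12 ')': depth becomes 1
  Position 13 ')': depth becomes 0
Maximum depth reached: 2

2


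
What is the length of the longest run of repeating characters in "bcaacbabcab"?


Input: "bcaacbabcab"
Scanning for longest run:
  Position 1 ('c'): new char, reset run to 1
  Position 2 ('a'): new char, reset run to 1
  Position 3 ('a'): continues run of 'a', length=2
  Position 4 ('c'): new char, reset run to 1
  Position 5 ('b'): new char, reset run to 1
  Position 6 ('a'): new char, reset run to 1
  Position 7 ('b'): new char, reset run to 1
  Position 8 ('c'): new char, reset run to 1
  Position 9 ('a'): new char, reset run to 1
  Position 10 ('b'): new char, reset run to 1
Longest run: 'a' with length 2

2


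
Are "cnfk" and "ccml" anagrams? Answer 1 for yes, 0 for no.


Strings: "cnfk", "ccml"
Sorted first:  cfkn
Sorted second: cclm
Differ at position 1: 'f' vs 'c' => not anagrams

0


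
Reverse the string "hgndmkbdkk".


Input: hgndmkbdkk
Reading characters right to left:
  Position 9: 'k'
  Position 8: 'k'
  Position 7: 'd'
  Position 6: 'b'
  Position 5: 'k'
  Position 4: 'm'
  Position 3: 'd'
  Position 2: 'n'
  Position 1: 'g'
  Position 0: 'h'
Reversed: kkdbkmdngh

kkdbkmdngh


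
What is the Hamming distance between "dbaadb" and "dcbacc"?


Comparing "dbaadb" and "dcbacc" position by position:
  Position 0: 'd' vs 'd' => same
  Position 1: 'b' vs 'c' => differ
  Position 2: 'a' vs 'b' => differ
  Position 3: 'a' vs 'a' => same
  Position 4: 'd' vs 'c' => differ
  Position 5: 'b' vs 'c' => differ
Total differences (Hamming distance): 4

4


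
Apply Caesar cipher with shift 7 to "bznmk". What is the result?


Caesar cipher: shift "bznmk" by 7
  'b' (pos 1) + 7 = pos 8 = 'i'
  'z' (pos 25) + 7 = pos 6 = 'g'
  'n' (pos 13) + 7 = pos 20 = 'u'
  'm' (pos 12) + 7 = pos 19 = 't'
  'k' (pos 10) + 7 = pos 17 = 'r'
Result: igutr

igutr


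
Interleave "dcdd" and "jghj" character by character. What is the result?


Interleaving "dcdd" and "jghj":
  Position 0: 'd' from first, 'j' from second => "dj"
  Position 1: 'c' from first, 'g' from second => "cg"
  Position 2: 'd' from first, 'h' from second => "dh"
  Position 3: 'd' from first, 'j' from second => "dj"
Result: djcgdhdj

djcgdhdj


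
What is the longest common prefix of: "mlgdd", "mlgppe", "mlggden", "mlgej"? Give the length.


Words: mlgdd, mlgppe, mlggden, mlgej
  Position 0: all 'm' => match
  Position 1: all 'l' => match
  Position 2: all 'g' => match
  Position 3: ('d', 'p', 'g', 'e') => mismatch, stop
LCP = "mlg" (length 3)

3


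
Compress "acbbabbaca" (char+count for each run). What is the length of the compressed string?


Input: acbbabbaca
Runs:
  'a' x 1 => "a1"
  'c' x 1 => "c1"
  'b' x 2 => "b2"
  'a' x 1 => "a1"
  'b' x 2 => "b2"
  'a' x 1 => "a1"
  'c' x 1 => "c1"
  'a' x 1 => "a1"
Compressed: "a1c1b2a1b2a1c1a1"
Compressed length: 16

16


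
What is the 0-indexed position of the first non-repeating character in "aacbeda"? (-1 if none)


Input: aacbeda
Character frequencies:
  'a': 3
  'b': 1
  'c': 1
  'd': 1
  'e': 1
Scanning left to right for freq == 1:
  Position 0 ('a'): freq=3, skip
  Position 1 ('a'): freq=3, skip
  Position 2 ('c'): unique! => answer = 2

2


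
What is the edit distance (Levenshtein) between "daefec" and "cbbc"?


Computing edit distance: "daefec" -> "cbbc"
DP table:
           c    b    b    c
      0    1    2    3    4
  d   1    1    2    3    4
  a   2    2    2    3    4
  e   3    3    3    3    4
  f   4    4    4    4    4
  e   5    5    5    5    5
  c   6    5    6    6    5
Edit distance = dp[6][4] = 5

5


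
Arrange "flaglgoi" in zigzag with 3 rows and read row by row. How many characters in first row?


Zigzag "flaglgoi" into 3 rows:
Placing characters:
  'f' => row 0
  'l' => row 1
  'a' => row 2
  'g' => row 1
  'l' => row 0
  'g' => row 1
  'o' => row 2
  'i' => row 1
Rows:
  Row 0: "fl"
  Row 1: "lggi"
  Row 2: "ao"
First row length: 2

2


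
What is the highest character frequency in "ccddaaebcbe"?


Input: ccddaaebcbe
Character counts:
  'a': 2
  'b': 2
  'c': 3
  'd': 2
  'e': 2
Maximum frequency: 3

3


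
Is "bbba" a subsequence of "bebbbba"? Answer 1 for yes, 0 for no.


Check if "bbba" is a subsequence of "bebbbba"
Greedy scan:
  Position 0 ('b'): matches sub[0] = 'b'
  Position 1 ('e'): no match needed
  Position 2 ('b'): matches sub[1] = 'b'
  Position 3 ('b'): matches sub[2] = 'b'
  Position 4 ('b'): no match needed
  Position 5 ('b'): no match needed
  Position 6 ('a'): matches sub[3] = 'a'
All 4 characters matched => is a subsequence

1


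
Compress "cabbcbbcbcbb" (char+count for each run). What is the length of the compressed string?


Input: cabbcbbcbcbb
Runs:
  'c' x 1 => "c1"
  'a' x 1 => "a1"
  'b' x 2 => "b2"
  'c' x 1 => "c1"
  'b' x 2 => "b2"
  'c' x 1 => "c1"
  'b' x 1 => "b1"
  'c' x 1 => "c1"
  'b' x 2 => "b2"
Compressed: "c1a1b2c1b2c1b1c1b2"
Compressed length: 18

18


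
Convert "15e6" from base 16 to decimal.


Input: "15e6" in base 16
Positional expansion:
  Digit '1' (value 1) x 16^3 = 4096
  Digit '5' (value 5) x 16^2 = 1280
  Digit 'e' (value 14) x 16^1 = 224
  Digit '6' (value 6) x 16^0 = 6
Sum = 5606

5606


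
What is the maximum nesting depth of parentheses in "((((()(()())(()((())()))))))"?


Input: "((((()(()())(()((())()))))))"
Tracking depth:
  Position 0 '(': depth becomes 1
  Position 1 '(': depth becomes 2
  Position 2 '(': depth becomes 3
  Position 3 '(': depth becomes 4
  Position 4 '(': depth becomes 5
  Position 5 ')': depth becomes 4
  Position 6 '(': depth becomes 5
  Position 7 '(': depth becomes 6
  Position 8 ')': depth becomes 5
  Position 9 '(': depth becomes 6
  Position 10 ')': depth becomes 5
  Position 11 ')': depth becomes 4
  Position 12 '(': depth becomes 5
  Position 13 '(': depth becomes 6
  Position 14 ')': depth becomes 5
  Position 15 '(': depth becomes 6
  Position 16 '(': depth becomes 7
  Position 17 '(': depth becomes 8
  Position 18 ')': depth becomes 7
  Position 19 ')': depth becomes 6
  Position 20 '(': depth becomes 7
  Position 21 ')': depth becomes 6
  Position 22 ')': depth becomes 5
  Position 23 ')': depth becomes 4
  Position 24 ')': depth becomes 3
  Position 25 ')': depth becomes 2
  Position 26 ')': depth becomes 1
  Position 27 ')': depth becomes 0
Maximum depth reached: 8

8


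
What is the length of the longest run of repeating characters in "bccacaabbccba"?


Input: "bccacaabbccba"
Scanning for longest run:
  Position 1 ('c'): new char, reset run to 1
  Position 2 ('c'): continues run of 'c', length=2
  Position 3 ('a'): new char, reset run to 1
  Position 4 ('c'): new char, reset run to 1
  Position 5 ('a'): new char, reset run to 1
  Position 6 ('a'): continues run of 'a', length=2
  Position 7 ('b'): new char, reset run to 1
  Position 8 ('b'): continues run of 'b', length=2
  Position 9 ('c'): new char, reset run to 1
  Position 10 ('c'): continues run of 'c', length=2
  Position 11 ('b'): new char, reset run to 1
  Position 12 ('a'): new char, reset run to 1
Longest run: 'c' with length 2

2


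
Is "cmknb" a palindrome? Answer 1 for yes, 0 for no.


Input: cmknb
Reversed: bnkmc
  Compare pos 0 ('c') with pos 4 ('b'): MISMATCH
  Compare pos 1 ('m') with pos 3 ('n'): MISMATCH
Result: not a palindrome

0


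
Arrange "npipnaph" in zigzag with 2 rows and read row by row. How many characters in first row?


Zigzag "npipnaph" into 2 rows:
Placing characters:
  'n' => row 0
  'p' => row 1
  'i' => row 0
  'p' => row 1
  'n' => row 0
  'a' => row 1
  'p' => row 0
  'h' => row 1
Rows:
  Row 0: "ninp"
  Row 1: "ppah"
First row length: 4

4


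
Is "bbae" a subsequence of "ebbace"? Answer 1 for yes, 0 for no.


Check if "bbae" is a subsequence of "ebbace"
Greedy scan:
  Position 0 ('e'): no match needed
  Position 1 ('b'): matches sub[0] = 'b'
  Position 2 ('b'): matches sub[1] = 'b'
  Position 3 ('a'): matches sub[2] = 'a'
  Position 4 ('c'): no match needed
  Position 5 ('e'): matches sub[3] = 'e'
All 4 characters matched => is a subsequence

1


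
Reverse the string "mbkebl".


Input: mbkebl
Reading characters right to left:
  Position 5: 'l'
  Position 4: 'b'
  Position 3: 'e'
  Position 2: 'k'
  Position 1: 'b'
  Position 0: 'm'
Reversed: lbekbm

lbekbm


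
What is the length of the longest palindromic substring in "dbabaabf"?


Input: "dbabaabf"
Checking substrings for palindromes:
  [3:7] "baab" (len 4) => palindrome
  [1:4] "bab" (len 3) => palindrome
  [2:5] "aba" (len 3) => palindrome
  [4:6] "aa" (len 2) => palindrome
Longest palindromic substring: "baab" with length 4

4


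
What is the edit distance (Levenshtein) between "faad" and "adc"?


Computing edit distance: "faad" -> "adc"
DP table:
           a    d    c
      0    1    2    3
  f   1    1    2    3
  a   2    1    2    3
  a   3    2    2    3
  d   4    3    2    3
Edit distance = dp[4][3] = 3

3


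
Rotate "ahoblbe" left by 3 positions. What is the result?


Input: "ahoblbe", rotate left by 3
First 3 characters: "aho"
Remaining characters: "blbe"
Concatenate remaining + first: "blbe" + "aho" = "blbeaho"

blbeaho


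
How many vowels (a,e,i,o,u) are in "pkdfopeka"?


Input: pkdfopeka
Checking each character:
  'p' at position 0: consonant
  'k' at position 1: consonant
  'd' at position 2: consonant
  'f' at position 3: consonant
  'o' at position 4: vowel (running total: 1)
  'p' at position 5: consonant
  'e' at position 6: vowel (running total: 2)
  'k' at position 7: consonant
  'a' at position 8: vowel (running total: 3)
Total vowels: 3

3


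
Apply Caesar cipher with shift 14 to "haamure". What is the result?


Caesar cipher: shift "haamure" by 14
  'h' (pos 7) + 14 = pos 21 = 'v'
  'a' (pos 0) + 14 = pos 14 = 'o'
  'a' (pos 0) + 14 = pos 14 = 'o'
  'm' (pos 12) + 14 = pos 0 = 'a'
  'u' (pos 20) + 14 = pos 8 = 'i'
  'r' (pos 17) + 14 = pos 5 = 'f'
  'e' (pos 4) + 14 = pos 18 = 's'
Result: vooaifs

vooaifs


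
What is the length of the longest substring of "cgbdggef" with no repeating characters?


Input: "cgbdggef"
Sliding window (track last position of each char):
  Position 0 ('c'): window [0,0] length 1 -- new best
  Position 1 ('g'): window [0,1] length 2 -- new best
  Position 2 ('b'): window [0,2] length 3 -- new best
  Position 3 ('d'): window [0,3] length 4 -- new best
  Position 4 ('g'): repeat (last at 1), move window start to 2
  Position 4 ('g'): window [2,4] length 3
  Position 5 ('g'): repeat (last at 4), move window start to 5
  Position 5 ('g'): window [5,5] length 1
  Position 6 ('e'): window [5,6] length 2
  Position 7 ('f'): window [5,7] length 3
Longest substring with no repeats: "cgbd" with length 4

4


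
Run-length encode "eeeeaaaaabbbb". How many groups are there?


Input: eeeeaaaaabbbb
Scanning for consecutive runs:
  Group 1: 'e' x 4 (positions 0-3)
  Group 2: 'a' x 5 (positions 4-8)
  Group 3: 'b' x 4 (positions 9-12)
Total groups: 3

3


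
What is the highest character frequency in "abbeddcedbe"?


Input: abbeddcedbe
Character counts:
  'a': 1
  'b': 3
  'c': 1
  'd': 3
  'e': 3
Maximum frequency: 3

3


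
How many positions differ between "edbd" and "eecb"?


Comparing "edbd" and "eecb" position by position:
  Position 0: 'e' vs 'e' => same
  Position 1: 'd' vs 'e' => DIFFER
  Position 2: 'b' vs 'c' => DIFFER
  Position 3: 'd' vs 'b' => DIFFER
Positions that differ: 3

3


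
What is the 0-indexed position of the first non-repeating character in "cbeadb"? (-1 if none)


Input: cbeadb
Character frequencies:
  'a': 1
  'b': 2
  'c': 1
  'd': 1
  'e': 1
Scanning left to right for freq == 1:
  Position 0 ('c'): unique! => answer = 0

0


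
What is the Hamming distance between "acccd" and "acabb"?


Comparing "acccd" and "acabb" position by position:
  Position 0: 'a' vs 'a' => same
  Position 1: 'c' vs 'c' => same
  Position 2: 'c' vs 'a' => differ
  Position 3: 'c' vs 'b' => differ
  Position 4: 'd' vs 'b' => differ
Total differences (Hamming distance): 3

3


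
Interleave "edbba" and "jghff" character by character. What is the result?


Interleaving "edbba" and "jghff":
  Position 0: 'e' from first, 'j' from second => "ej"
  Position 1: 'd' from first, 'g' from second => "dg"
  Position 2: 'b' from first, 'h' from second => "bh"
  Position 3: 'b' from first, 'f' from second => "bf"
  Position 4: 'a' from first, 'f' from second => "af"
Result: ejdgbhbfaf

ejdgbhbfaf


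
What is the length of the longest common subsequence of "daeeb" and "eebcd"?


LCS of "daeeb" and "eebcd"
DP table:
           e    e    b    c    d
      0    0    0    0    0    0
  d   0    0    0    0    0    1
  a   0    0    0    0    0    1
  e   0    1    1    1    1    1
  e   0    1    2    2    2    2
  b   0    1    2    3    3    3
LCS length = dp[5][5] = 3

3


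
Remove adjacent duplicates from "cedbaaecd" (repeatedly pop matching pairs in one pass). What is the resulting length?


Input: cedbaaecd
Stack-based adjacent duplicate removal:
  Read 'c': push. Stack: c
  Read 'e': push. Stack: ce
  Read 'd': push. Stack: ced
  Read 'b': push. Stack: cedb
  Read 'a': push. Stack: cedba
  Read 'a': matches stack top 'a' => pop. Stack: cedb
  Read 'e': push. Stack: cedbe
  Read 'c': push. Stack: cedbec
  Read 'd': push. Stack: cedbecd
Final stack: "cedbecd" (length 7)

7


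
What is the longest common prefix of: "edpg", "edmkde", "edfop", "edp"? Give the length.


Words: edpg, edmkde, edfop, edp
  Position 0: all 'e' => match
  Position 1: all 'd' => match
  Position 2: ('p', 'm', 'f', 'p') => mismatch, stop
LCP = "ed" (length 2)

2


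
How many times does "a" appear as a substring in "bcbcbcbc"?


Searching for "a" in "bcbcbcbc"
Scanning each position:
  Position 0: "b" => no
  Position 1: "c" => no
  Position 2: "b" => no
  Position 3: "c" => no
  Position 4: "b" => no
  Position 5: "c" => no
  Position 6: "b" => no
  Position 7: "c" => no
Total occurrences: 0

0


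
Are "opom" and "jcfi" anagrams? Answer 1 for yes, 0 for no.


Strings: "opom", "jcfi"
Sorted first:  moop
Sorted second: cfij
Differ at position 0: 'm' vs 'c' => not anagrams

0


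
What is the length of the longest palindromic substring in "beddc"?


Input: "beddc"
Checking substrings for palindromes:
  [2:4] "dd" (len 2) => palindrome
Longest palindromic substring: "dd" with length 2

2


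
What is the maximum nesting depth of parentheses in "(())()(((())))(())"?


Input: "(())()(((())))(())"
Tracking depth:
  Position 0 '(': depth becomes 1
  Position 1 '(': depth becomes 2
  Position 2 ')': depth becomes 1
  Position 3 ')': depth becomes 0
  Position 4 '(': depth becomes 1
  Position 5 ')': depth becomes 0
  Position 6 '(': depth becomes 1
  Position 7 '(': depth becomes 2
  Position 8 '(': depth becomes 3
  Position 9 '(': depth becomes 4
  Position 10 ')': depth becomes 3
  Position 11 ')': depth becomes 2
  Position 12 ')': depth becomes 1
  Position 13 ')': depth becomes 0
  Position 14 '(': depth becomes 1
  Position 15 '(': depth becomes 2
  Position 16 ')': depth becomes 1
  Position 17 ')': depth becomes 0
Maximum depth reached: 4

4


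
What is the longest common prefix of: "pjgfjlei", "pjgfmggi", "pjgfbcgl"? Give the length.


Words: pjgfjlei, pjgfmggi, pjgfbcgl
  Position 0: all 'p' => match
  Position 1: all 'j' => match
  Position 2: all 'g' => match
  Position 3: all 'f' => match
  Position 4: ('j', 'm', 'b') => mismatch, stop
LCP = "pjgf" (length 4)

4


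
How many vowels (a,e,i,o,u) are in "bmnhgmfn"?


Input: bmnhgmfn
Checking each character:
  'b' at position 0: consonant
  'm' at position 1: consonant
  'n' at position 2: consonant
  'h' at position 3: consonant
  'g' at position 4: consonant
  'm' at position 5: consonant
  'f' at position 6: consonant
  'n' at position 7: consonant
Total vowels: 0

0
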